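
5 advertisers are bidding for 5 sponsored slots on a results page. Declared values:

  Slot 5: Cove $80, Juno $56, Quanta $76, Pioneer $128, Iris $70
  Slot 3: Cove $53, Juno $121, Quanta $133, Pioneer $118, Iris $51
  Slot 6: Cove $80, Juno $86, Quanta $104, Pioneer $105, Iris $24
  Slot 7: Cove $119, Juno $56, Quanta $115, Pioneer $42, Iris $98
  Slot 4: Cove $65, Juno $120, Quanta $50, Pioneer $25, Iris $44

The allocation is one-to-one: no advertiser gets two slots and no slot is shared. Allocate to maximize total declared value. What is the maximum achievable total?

This is the linear assignment problem.
Optimal: Cove→Slot 6 ($80), Juno→Slot 4 ($120), Quanta→Slot 3 ($133), Pioneer→Slot 5 ($128), Iris→Slot 7 ($98) — total 80+120+133+128+98 = $559.
Max-entry greedy (repeatedly take the single best remaining cell) gives $524, worse by 35.
Next-best assignment: Cove→Slot 7, Juno→Slot 4, Quanta→Slot 3, Pioneer→Slot 6, Iris→Slot 5 = $547.

Max total: $559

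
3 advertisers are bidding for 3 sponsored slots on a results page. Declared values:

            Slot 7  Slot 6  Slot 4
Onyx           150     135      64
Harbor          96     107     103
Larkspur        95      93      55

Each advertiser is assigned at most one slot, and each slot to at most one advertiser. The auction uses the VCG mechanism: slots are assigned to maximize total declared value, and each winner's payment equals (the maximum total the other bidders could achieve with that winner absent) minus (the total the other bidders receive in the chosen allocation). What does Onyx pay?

Onyx pays $6.

Efficient allocation: Onyx→Slot 7 ($150), Harbor→Slot 4 ($103), Larkspur→Slot 6 ($93); total welfare W = $346.
Onyx receives Slot 7 at value $150, so the others get W − 150 = $196.
Without Onyx: best allocation of the remaining 2 bidders over all 3 slots is Harbor→Slot 6 ($107), Larkspur→Slot 7 ($95), total $202.
VCG payment = (others' best without Onyx) − (others' welfare with Onyx) = 202 − 196 = $6.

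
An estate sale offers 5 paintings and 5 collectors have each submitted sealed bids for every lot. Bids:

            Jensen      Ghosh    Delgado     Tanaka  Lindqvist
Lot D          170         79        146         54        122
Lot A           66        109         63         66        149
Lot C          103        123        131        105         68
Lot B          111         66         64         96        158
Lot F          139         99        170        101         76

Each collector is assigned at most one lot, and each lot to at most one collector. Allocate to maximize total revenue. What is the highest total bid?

Optimal: Jensen→Lot D ($170), Ghosh→Lot A ($109), Delgado→Lot F ($170), Tanaka→Lot C ($105), Lindqvist→Lot B ($158) — total 170+109+170+105+158 = $712.
Next-best assignment: Jensen→Lot D, Ghosh→Lot C, Delgado→Lot F, Tanaka→Lot B, Lindqvist→Lot A = $708.

Maximum total: $712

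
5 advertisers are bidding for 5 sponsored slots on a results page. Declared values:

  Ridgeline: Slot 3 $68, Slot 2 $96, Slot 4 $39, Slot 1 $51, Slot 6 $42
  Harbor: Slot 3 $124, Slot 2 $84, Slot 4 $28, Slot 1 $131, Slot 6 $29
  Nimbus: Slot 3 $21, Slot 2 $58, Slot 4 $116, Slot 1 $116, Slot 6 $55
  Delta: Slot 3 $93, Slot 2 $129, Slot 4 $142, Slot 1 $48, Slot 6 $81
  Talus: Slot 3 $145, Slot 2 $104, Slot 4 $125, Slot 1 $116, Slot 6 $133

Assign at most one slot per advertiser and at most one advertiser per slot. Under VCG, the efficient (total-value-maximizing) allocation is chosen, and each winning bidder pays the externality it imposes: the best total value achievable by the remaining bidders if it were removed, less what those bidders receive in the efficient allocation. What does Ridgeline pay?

Efficient allocation: Ridgeline→Slot 2 ($96), Harbor→Slot 3 ($124), Nimbus→Slot 1 ($116), Delta→Slot 4 ($142), Talus→Slot 6 ($133); total welfare W = $611.
Ridgeline receives Slot 2 at value $96, so the others get W − 96 = $515.
Without Ridgeline: best allocation of the remaining 4 bidders over all 5 slots is Harbor→Slot 1 ($131), Nimbus→Slot 4 ($116), Delta→Slot 2 ($129), Talus→Slot 3 ($145), total $521.
VCG payment = (others' best without Ridgeline) − (others' welfare with Ridgeline) = 521 − 515 = $6.

Ridgeline pays $6.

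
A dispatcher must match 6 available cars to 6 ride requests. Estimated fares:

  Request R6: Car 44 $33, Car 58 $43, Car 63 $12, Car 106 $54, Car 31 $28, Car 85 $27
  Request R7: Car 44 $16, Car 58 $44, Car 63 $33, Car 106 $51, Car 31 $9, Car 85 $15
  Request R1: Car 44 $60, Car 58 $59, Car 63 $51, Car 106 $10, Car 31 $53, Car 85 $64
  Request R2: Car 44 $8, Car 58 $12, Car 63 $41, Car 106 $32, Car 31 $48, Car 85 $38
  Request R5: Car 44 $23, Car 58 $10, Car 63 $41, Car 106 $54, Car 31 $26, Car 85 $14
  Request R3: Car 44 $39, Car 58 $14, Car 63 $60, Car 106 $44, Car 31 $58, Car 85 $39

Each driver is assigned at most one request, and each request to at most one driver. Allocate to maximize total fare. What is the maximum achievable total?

Max total: $303

Treat this as an assignment problem: match each driver to one request.
Optimal: Car 44→Request R6 ($33), Car 58→Request R7 ($44), Car 63→Request R3 ($60), Car 106→Request R5 ($54), Car 31→Request R2 ($48), Car 85→Request R1 ($64) — total 33+44+60+54+48+64 = $303.
Column-greedy (each request in turn goes to its best remaining driver) gives $290, worse by 13.
Next-best assignment: Car 44→Request R1, Car 58→Request R7, Car 63→Request R5, Car 106→Request R6, Car 31→Request R3, Car 85→Request R2 = $295.
Swapping Car 58↔Car 44 (Car 58→Request R6 $43, Car 44→Request R7 $16) loses 18.
No other one-to-one assignment exceeds $303.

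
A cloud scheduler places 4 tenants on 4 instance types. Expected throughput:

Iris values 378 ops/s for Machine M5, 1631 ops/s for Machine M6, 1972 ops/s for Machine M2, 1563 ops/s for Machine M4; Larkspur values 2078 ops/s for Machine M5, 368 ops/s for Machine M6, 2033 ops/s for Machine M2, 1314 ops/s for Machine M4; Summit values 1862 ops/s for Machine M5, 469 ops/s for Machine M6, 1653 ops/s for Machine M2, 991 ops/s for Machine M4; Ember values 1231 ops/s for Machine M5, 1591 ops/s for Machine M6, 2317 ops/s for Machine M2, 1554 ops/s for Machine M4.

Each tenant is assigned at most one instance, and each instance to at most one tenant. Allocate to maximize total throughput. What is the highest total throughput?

Maximum total: 7124 ops/s

Optimal: Iris→Machine M6 (1631 ops/s), Larkspur→Machine M4 (1314 ops/s), Summit→Machine M5 (1862 ops/s), Ember→Machine M2 (2317 ops/s) — total 1631+1314+1862+2317 = 7124 ops/s.
Row-greedy (each tenant in turn takes its best remaining instance) gives 6632 ops/s, worse by 492.
Next-best assignment: Iris→Machine M6, Larkspur→Machine M2, Summit→Machine M5, Ember→Machine M4 = 7080 ops/s.
Every other assignment is strictly worse.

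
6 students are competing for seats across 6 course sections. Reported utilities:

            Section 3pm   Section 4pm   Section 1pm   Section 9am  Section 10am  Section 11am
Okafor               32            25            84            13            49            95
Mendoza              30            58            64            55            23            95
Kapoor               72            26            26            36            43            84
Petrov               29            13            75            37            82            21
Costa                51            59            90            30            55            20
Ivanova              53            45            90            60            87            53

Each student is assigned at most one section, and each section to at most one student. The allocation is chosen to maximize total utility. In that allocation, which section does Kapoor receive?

Kapoor receives Section 3pm.

Treat this as an assignment problem: match each student to one section.
Optimal: Okafor→Section 11am (95 points), Mendoza→Section 4pm (58 points), Kapoor→Section 3pm (72 points), Petrov→Section 10am (82 points), Costa→Section 1pm (90 points), Ivanova→Section 9am (60 points) — total 95+58+72+82+90+60 = 457 points.
Kapoor's own top section is Section 11am (84 points), but forcing Kapoor→Section 11am and reassigning the rest optimally gives only 419 points — worse by 38.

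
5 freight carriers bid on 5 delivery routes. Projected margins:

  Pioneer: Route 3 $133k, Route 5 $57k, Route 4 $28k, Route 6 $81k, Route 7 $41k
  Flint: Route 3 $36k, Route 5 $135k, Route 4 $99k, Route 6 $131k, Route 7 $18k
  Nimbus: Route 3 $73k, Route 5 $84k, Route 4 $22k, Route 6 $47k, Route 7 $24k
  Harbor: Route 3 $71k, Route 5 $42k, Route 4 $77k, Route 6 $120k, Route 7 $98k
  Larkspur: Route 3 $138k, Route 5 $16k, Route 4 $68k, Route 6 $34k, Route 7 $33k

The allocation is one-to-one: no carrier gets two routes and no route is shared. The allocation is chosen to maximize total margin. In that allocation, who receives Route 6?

Flint receives Route 6.

Optimal: Pioneer→Route 3 ($133k), Flint→Route 6 ($131k), Nimbus→Route 5 ($84k), Harbor→Route 7 ($98k), Larkspur→Route 4 ($68k) — total 133+131+84+98+68 = $514k.
Next-best assignment: Pioneer→Route 6, Flint→Route 4, Nimbus→Route 5, Harbor→Route 7, Larkspur→Route 3 = $500k.
Flint's own top route is Route 5 ($135k), but forcing Flint→Route 5 and reassigning the rest optimally gives only $481k — worse by 33.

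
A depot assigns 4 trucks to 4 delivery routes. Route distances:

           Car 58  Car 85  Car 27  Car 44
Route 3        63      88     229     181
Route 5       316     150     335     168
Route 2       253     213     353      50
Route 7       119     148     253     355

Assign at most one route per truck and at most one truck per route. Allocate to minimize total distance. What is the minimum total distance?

Optimal: Car 58→Route 3 (63 km), Car 85→Route 5 (150 km), Car 27→Route 7 (253 km), Car 44→Route 2 (50 km) — total 63+150+253+50 = 516 km.
Min-entry greedy (repeatedly take the single cheapest remaining cell) gives 596 km, worse by 80.

Min total: 516 km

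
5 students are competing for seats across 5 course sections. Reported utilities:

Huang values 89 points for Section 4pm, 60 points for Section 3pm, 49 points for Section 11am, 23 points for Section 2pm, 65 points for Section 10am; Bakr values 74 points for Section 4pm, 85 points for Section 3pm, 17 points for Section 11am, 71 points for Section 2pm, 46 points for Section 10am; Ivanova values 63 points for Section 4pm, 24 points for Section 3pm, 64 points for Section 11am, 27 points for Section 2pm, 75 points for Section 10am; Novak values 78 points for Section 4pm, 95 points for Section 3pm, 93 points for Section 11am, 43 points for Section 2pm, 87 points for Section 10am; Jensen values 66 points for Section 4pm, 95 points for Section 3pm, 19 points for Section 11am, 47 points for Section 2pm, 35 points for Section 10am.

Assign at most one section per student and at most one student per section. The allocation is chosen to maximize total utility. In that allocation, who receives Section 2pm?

Optimal: Huang→Section 4pm (89 points), Bakr→Section 2pm (71 points), Ivanova→Section 10am (75 points), Novak→Section 11am (93 points), Jensen→Section 3pm (95 points) — total 89+71+75+93+95 = 423 points.
Max-entry greedy (repeatedly take the single best remaining cell) gives 349 points, worse by 74.
Next-best assignment: Huang→Section 4pm, Bakr→Section 2pm, Ivanova→Section 11am, Novak→Section 10am, Jensen→Section 3pm = 406 points.
Bakr's own top section is Section 3pm (85 points), but forcing Bakr→Section 3pm and reassigning the rest optimally gives only 389 points — worse by 34.

Bakr receives Section 2pm.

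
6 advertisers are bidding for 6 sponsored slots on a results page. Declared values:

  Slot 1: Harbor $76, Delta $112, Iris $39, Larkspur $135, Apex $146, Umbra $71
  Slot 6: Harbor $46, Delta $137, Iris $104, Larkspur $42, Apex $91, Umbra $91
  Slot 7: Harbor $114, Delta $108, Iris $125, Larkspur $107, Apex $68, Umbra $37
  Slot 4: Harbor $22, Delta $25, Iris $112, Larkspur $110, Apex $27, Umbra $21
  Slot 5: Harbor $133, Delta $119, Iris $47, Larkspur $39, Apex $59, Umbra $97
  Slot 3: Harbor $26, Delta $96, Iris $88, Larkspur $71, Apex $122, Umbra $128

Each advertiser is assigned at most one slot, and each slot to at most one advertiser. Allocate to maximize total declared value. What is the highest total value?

Maximum total: $779

Treat this as an assignment problem: match each advertiser to one slot.
Optimal: Harbor→Slot 5 ($133), Delta→Slot 6 ($137), Iris→Slot 7 ($125), Larkspur→Slot 4 ($110), Apex→Slot 1 ($146), Umbra→Slot 3 ($128) — total 133+137+125+110+146+128 = $779.
Row-greedy (each advertiser in turn takes its best remaining slot) gives $673, worse by 106.
Swapping Harbor↔Delta (Harbor→Slot 6 $46, Delta→Slot 5 $119) loses 105.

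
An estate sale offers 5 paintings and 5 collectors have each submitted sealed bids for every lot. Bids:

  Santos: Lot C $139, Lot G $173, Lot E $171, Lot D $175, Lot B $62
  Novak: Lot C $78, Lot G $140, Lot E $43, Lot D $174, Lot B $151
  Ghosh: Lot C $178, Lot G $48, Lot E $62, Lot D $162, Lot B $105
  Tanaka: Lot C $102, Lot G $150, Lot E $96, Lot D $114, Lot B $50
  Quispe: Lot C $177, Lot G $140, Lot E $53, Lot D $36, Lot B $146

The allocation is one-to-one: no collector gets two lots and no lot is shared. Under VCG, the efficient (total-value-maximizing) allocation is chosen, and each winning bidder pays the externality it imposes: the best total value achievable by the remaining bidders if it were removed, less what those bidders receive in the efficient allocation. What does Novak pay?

Novak pays $15.

Efficient allocation: Santos→Lot E ($171), Novak→Lot D ($174), Ghosh→Lot C ($178), Tanaka→Lot G ($150), Quispe→Lot B ($146); total welfare W = $819.
Novak receives Lot D at value $174, so the others get W − 174 = $645.
Without Novak: best allocation of the remaining 4 bidders over all 5 lots is Santos→Lot E ($171), Ghosh→Lot D ($162), Tanaka→Lot G ($150), Quispe→Lot C ($177), total $660.
VCG payment = (others' best without Novak) − (others' welfare with Novak) = 660 − 645 = $15.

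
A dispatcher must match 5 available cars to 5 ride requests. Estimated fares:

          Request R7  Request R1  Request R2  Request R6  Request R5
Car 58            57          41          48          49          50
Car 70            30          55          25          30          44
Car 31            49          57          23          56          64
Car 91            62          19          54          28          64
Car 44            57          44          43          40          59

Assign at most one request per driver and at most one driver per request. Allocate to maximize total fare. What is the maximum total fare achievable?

This is the linear assignment problem.
Optimal: Car 58→Request R7 ($57), Car 70→Request R1 ($55), Car 31→Request R6 ($56), Car 91→Request R2 ($54), Car 44→Request R5 ($59) — total 57+55+56+54+59 = $281.
Column-greedy (each request in turn goes to its best remaining driver) gives $251, worse by 30.

Maximum total: $281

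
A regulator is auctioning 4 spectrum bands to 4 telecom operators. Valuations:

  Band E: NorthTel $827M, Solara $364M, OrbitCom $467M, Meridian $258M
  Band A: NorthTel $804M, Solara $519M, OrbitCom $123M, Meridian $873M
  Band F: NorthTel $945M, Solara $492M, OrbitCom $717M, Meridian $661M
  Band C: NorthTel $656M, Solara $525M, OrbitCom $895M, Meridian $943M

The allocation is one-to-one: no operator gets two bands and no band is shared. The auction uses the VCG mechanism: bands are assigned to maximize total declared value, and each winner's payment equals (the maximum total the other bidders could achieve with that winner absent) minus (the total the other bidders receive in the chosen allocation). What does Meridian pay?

Efficient allocation: NorthTel→Band E ($827M), Solara→Band F ($492M), OrbitCom→Band C ($895M), Meridian→Band A ($873M); total welfare W = $3087M.
Meridian receives Band A at value $873M, so the others get W − 873 = $2214M.
Without Meridian: best allocation of the remaining 3 bidders over all 4 bands is NorthTel→Band F ($945M), Solara→Band A ($519M), OrbitCom→Band C ($895M), total $2359M.
VCG payment = (others' best without Meridian) − (others' welfare with Meridian) = 2359 − 2214 = $145M.

Meridian pays $145M.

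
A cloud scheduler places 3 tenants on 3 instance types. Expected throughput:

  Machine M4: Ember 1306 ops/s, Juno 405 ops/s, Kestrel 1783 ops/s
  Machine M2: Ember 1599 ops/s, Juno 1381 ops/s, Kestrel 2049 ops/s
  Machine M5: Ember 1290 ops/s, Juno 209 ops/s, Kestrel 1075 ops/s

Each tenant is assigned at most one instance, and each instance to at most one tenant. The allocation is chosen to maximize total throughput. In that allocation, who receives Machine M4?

Kestrel receives Machine M4.

Treat this as an assignment problem: match each tenant to one instance.
Optimal: Ember→Machine M5 (1290 ops/s), Juno→Machine M2 (1381 ops/s), Kestrel→Machine M4 (1783 ops/s) — total 1290+1381+1783 = 4454 ops/s.
Row-greedy (each tenant in turn takes its best remaining instance) gives 3079 ops/s, worse by 1375.
Next-best assignment: Ember→Machine M4, Juno→Machine M2, Kestrel→Machine M5 = 3762 ops/s.
Checked against all permutations: 4454 ops/s is optimal.
Kestrel's own top instance is Machine M2 (2049 ops/s), but forcing Kestrel→Machine M2 and reassigning the rest optimally gives only 3744 ops/s — worse by 710.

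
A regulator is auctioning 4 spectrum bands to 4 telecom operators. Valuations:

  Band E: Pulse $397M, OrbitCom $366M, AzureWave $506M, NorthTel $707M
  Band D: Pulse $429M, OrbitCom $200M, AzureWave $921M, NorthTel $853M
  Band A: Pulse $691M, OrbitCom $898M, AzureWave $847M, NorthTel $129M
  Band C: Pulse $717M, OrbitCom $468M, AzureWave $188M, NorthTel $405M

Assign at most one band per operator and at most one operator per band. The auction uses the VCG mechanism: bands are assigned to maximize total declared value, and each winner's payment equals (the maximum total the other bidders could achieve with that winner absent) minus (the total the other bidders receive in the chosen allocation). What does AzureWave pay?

AzureWave pays $146M.

Efficient allocation: Pulse→Band C ($717M), OrbitCom→Band A ($898M), AzureWave→Band D ($921M), NorthTel→Band E ($707M); total welfare W = $3243M.
AzureWave receives Band D at value $921M, so the others get W − 921 = $2322M.
Without AzureWave: best allocation of the remaining 3 bidders over all 4 bands is Pulse→Band C ($717M), OrbitCom→Band A ($898M), NorthTel→Band D ($853M), total $2468M.
VCG payment = (others' best without AzureWave) − (others' welfare with AzureWave) = 2468 − 2322 = $146M.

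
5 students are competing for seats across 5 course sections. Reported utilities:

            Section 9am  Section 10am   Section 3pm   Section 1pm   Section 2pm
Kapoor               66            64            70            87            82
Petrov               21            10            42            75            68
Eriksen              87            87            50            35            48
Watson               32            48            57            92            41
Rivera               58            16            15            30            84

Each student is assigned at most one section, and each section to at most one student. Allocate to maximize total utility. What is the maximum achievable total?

Max total: 375 points

Optimal: Kapoor→Section 3pm (70 points), Petrov→Section 2pm (68 points), Eriksen→Section 10am (87 points), Watson→Section 1pm (92 points), Rivera→Section 9am (58 points) — total 70+68+87+92+58 = 375 points.
Max-entry greedy (repeatedly take the single best remaining cell) gives 343 points, worse by 32.
Checked against all permutations: 375 points is optimal.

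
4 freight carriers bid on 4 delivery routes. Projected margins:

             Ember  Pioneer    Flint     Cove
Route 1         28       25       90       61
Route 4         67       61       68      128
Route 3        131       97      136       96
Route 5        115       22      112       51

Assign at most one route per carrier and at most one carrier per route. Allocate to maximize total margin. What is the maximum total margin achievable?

Optimal: Ember→Route 5 ($115k), Pioneer→Route 3 ($97k), Flint→Route 1 ($90k), Cove→Route 4 ($128k) — total 115+97+90+128 = $430k.
Max-entry greedy (repeatedly take the single best remaining cell) gives $404k, worse by 26.

Max total: $430k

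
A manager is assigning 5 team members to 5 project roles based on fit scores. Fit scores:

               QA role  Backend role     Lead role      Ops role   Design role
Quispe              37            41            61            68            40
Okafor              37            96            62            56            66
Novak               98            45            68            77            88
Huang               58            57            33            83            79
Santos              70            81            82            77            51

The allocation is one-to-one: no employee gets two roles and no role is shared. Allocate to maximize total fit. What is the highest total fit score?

This is the linear assignment problem.
Optimal: Quispe→Ops role (68 pts), Okafor→Backend role (96 pts), Novak→QA role (98 pts), Huang→Design role (79 pts), Santos→Lead role (82 pts) — total 68+96+98+79+82 = 423 pts.
Column-greedy (each role in turn goes to its best remaining employee) gives 399 pts, worse by 24.

Max total: 423 pts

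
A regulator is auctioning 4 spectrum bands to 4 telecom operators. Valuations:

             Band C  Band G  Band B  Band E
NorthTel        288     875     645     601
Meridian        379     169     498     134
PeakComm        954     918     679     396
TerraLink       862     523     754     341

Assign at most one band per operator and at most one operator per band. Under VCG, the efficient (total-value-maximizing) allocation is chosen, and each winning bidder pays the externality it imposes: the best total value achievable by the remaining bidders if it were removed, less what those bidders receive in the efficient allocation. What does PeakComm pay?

PeakComm pays $274M.

Efficient allocation: NorthTel→Band E ($601M), Meridian→Band B ($498M), PeakComm→Band G ($918M), TerraLink→Band C ($862M); total welfare W = $2879M.
PeakComm receives Band G at value $918M, so the others get W − 918 = $1961M.
Without PeakComm: best allocation of the remaining 3 bidders over all 4 bands is NorthTel→Band G ($875M), Meridian→Band B ($498M), TerraLink→Band C ($862M), total $2235M.
VCG payment = (others' best without PeakComm) − (others' welfare with PeakComm) = 2235 − 1961 = $274M.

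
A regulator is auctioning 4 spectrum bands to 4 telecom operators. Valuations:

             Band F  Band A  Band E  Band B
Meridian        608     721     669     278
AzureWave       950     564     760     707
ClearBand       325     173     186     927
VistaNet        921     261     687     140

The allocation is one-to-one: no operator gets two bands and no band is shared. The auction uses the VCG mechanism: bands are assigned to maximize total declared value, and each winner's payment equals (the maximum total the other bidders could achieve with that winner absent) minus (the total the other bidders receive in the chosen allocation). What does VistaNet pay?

Efficient allocation: Meridian→Band A ($721M), AzureWave→Band E ($760M), ClearBand→Band B ($927M), VistaNet→Band F ($921M); total welfare W = $3329M.
VistaNet receives Band F at value $921M, so the others get W − 921 = $2408M.
Without VistaNet: best allocation of the remaining 3 bidders over all 4 bands is Meridian→Band A ($721M), AzureWave→Band F ($950M), ClearBand→Band B ($927M), total $2598M.
VCG payment = (others' best without VistaNet) − (others' welfare with VistaNet) = 2598 − 2408 = $190M.

VistaNet pays $190M.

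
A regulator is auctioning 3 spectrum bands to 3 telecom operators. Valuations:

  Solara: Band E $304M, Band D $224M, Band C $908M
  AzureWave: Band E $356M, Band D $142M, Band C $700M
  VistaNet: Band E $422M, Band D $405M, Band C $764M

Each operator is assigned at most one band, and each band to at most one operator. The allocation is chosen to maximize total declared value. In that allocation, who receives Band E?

AzureWave receives Band E.

Optimal: Solara→Band C ($908M), AzureWave→Band E ($356M), VistaNet→Band D ($405M) — total 908+356+405 = $1669M.
Max-entry greedy (repeatedly take the single best remaining cell) gives $1472M, worse by 197.
Next-best assignment: Solara→Band C, AzureWave→Band D, VistaNet→Band E = $1472M.
Swapping Solara↔VistaNet (Solara→Band D $224M, VistaNet→Band C $764M) loses 325.
No other one-to-one assignment exceeds $1669M.
AzureWave's own top band is Band C ($700M), but forcing AzureWave→Band C and reassigning the rest optimally gives only $1409M — worse by 260.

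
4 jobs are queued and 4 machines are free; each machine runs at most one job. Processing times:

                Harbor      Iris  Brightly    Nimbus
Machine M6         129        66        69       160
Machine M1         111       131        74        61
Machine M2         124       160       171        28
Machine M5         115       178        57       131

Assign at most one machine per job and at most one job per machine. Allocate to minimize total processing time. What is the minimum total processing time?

Min total: 262 min

This is the linear assignment problem.
Optimal: Harbor→Machine M1 (111 min), Iris→Machine M6 (66 min), Brightly→Machine M5 (57 min), Nimbus→Machine M2 (28 min) — total 111+66+57+28 = 262 min.
Column-greedy (each machine in turn goes to its cheapest remaining job) gives 308 min, worse by 46.
Swapping Brightly↔Nimbus (Brightly→Machine M2 171 min, Nimbus→Machine M5 131 min) adds 217.
No other one-to-one assignment undercuts 262 min.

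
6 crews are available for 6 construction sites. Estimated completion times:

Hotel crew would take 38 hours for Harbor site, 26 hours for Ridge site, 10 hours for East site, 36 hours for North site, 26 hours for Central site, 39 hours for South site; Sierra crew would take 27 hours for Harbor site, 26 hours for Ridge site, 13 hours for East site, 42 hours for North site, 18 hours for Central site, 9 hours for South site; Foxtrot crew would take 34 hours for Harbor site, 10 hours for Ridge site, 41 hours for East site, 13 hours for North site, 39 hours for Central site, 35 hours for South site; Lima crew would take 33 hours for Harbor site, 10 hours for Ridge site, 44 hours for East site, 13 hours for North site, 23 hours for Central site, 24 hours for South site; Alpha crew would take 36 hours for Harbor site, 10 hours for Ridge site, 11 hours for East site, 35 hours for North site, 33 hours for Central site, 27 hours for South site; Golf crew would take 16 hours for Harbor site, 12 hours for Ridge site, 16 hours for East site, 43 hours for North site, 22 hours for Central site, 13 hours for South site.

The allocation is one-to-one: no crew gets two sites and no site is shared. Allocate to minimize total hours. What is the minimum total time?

Optimal: Hotel crew→East site (10 hours), Sierra crew→South site (9 hours), Foxtrot crew→North site (13 hours), Lima crew→Central site (23 hours), Alpha crew→Ridge site (10 hours), Golf crew→Harbor site (16 hours) — total 10+9+13+23+10+16 = 81 hours.
Row-greedy (each crew in turn takes its cheapest remaining site) gives 91 hours, worse by 10.
Swapping Foxtrot crew↔Hotel crew (Foxtrot crew→East site 41 hours, Hotel crew→North site 36 hours) adds 54.

Min total: 81 hours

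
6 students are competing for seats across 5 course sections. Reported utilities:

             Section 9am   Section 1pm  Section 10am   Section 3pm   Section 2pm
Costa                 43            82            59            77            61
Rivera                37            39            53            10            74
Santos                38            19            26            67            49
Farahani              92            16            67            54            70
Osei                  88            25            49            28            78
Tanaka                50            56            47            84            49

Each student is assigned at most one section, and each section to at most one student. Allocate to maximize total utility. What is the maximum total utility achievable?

Treat this as an assignment problem: match each student to one section.
Optimal: Osei→Section 9am (88 points), Costa→Section 1pm (82 points), Farahani→Section 10am (67 points), Tanaka→Section 3pm (84 points), Rivera→Section 2pm (74 points) — total 88+82+67+84+74 = 395 points.
Column-greedy (each section in turn goes to its best remaining student) gives 389 points, worse by 6.
Next-best assignment: Farahani→Section 9am, Costa→Section 1pm, Rivera→Section 10am, Tanaka→Section 3pm, Osei→Section 2pm = 389 points.
Every other assignment is strictly worse.

Maximum total: 395 points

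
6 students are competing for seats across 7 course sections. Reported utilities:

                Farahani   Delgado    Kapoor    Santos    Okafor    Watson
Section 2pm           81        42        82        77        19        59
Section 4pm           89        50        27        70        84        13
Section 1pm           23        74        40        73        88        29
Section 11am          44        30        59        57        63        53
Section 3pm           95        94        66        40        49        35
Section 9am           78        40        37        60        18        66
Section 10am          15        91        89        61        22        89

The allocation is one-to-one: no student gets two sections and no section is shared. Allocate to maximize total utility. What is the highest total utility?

Maximum total: 503 points

Treat this as an assignment problem: match each student to one section.
Optimal: Farahani→Section 4pm (89 points), Delgado→Section 3pm (94 points), Kapoor→Section 10am (89 points), Santos→Section 2pm (77 points), Okafor→Section 1pm (88 points), Watson→Section 9am (66 points) — total 89+94+89+77+88+66 = 503 points.
Row-greedy (each student in turn takes its best remaining section) gives 491 points, worse by 12.
Every other assignment is strictly worse.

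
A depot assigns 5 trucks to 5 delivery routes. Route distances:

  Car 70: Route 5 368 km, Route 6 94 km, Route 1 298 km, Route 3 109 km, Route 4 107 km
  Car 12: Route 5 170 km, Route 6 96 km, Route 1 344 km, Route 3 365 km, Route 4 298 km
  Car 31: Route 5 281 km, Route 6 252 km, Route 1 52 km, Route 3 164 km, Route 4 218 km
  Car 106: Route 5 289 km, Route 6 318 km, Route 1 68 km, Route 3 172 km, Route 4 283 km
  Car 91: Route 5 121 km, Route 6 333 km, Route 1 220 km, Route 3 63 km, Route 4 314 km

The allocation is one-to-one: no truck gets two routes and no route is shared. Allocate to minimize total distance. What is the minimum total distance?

Min total: 548 km

Optimal: Car 70→Route 4 (107 km), Car 12→Route 6 (96 km), Car 31→Route 1 (52 km), Car 106→Route 3 (172 km), Car 91→Route 5 (121 km) — total 107+96+52+172+121 = 548 km.
Row-greedy (each truck in turn takes its cheapest remaining route) gives 802 km, worse by 254.
Swapping Car 12↔Car 70 (Car 12→Route 4 298 km, Car 70→Route 6 94 km) adds 189.
Checked against all permutations: 548 km is optimal.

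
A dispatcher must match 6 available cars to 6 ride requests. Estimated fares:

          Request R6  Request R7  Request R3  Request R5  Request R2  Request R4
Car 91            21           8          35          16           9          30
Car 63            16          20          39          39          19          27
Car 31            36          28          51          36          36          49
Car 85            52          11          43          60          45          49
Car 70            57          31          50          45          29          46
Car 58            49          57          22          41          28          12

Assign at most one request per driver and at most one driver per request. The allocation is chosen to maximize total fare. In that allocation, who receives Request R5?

Optimal: Car 91→Request R3 ($35), Car 63→Request R5 ($39), Car 31→Request R4 ($49), Car 85→Request R2 ($45), Car 70→Request R6 ($57), Car 58→Request R7 ($57) — total 35+39+49+45+57+57 = $282.
Row-greedy (each driver in turn takes its best remaining request) gives $234, worse by 48.
Next-best assignment: Car 91→Request R4, Car 63→Request R3, Car 31→Request R2, Car 85→Request R5, Car 70→Request R6, Car 58→Request R7 = $279.
Swapping Car 70↔Car 58 (Car 70→Request R7 $31, Car 58→Request R6 $49) loses 34.
Checked against all permutations: $282 is optimal.
Car 63's own top request is Request R3 ($39), but forcing Car 63→Request R3 and reassigning the rest optimally gives only $279 — worse by 3.

Car 63 receives Request R5.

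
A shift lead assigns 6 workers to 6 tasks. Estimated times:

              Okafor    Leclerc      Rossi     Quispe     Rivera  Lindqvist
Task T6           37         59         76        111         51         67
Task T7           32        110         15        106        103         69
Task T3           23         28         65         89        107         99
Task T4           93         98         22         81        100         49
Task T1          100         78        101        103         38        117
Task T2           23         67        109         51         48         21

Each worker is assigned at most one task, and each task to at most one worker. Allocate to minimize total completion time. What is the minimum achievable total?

Minimum total: 218 min

Optimal: Okafor→Task T6 (37 min), Leclerc→Task T3 (28 min), Rossi→Task T7 (15 min), Quispe→Task T2 (51 min), Rivera→Task T1 (38 min), Lindqvist→Task T4 (49 min) — total 37+28+15+51+38+49 = 218 min.
Min-entry greedy (repeatedly take the single cheapest remaining cell) gives 237 min, worse by 19.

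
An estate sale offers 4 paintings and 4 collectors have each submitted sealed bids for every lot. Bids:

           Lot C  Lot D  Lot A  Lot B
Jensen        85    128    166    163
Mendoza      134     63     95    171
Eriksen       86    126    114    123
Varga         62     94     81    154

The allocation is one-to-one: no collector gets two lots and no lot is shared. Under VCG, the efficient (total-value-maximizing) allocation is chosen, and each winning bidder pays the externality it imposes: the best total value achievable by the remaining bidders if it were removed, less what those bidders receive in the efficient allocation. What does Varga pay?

Varga pays $37.

Efficient allocation: Jensen→Lot A ($166), Mendoza→Lot C ($134), Eriksen→Lot D ($126), Varga→Lot B ($154); total welfare W = $580.
Varga receives Lot B at value $154, so the others get W − 154 = $426.
Without Varga: best allocation of the remaining 3 bidders over all 4 lots is Jensen→Lot A ($166), Mendoza→Lot B ($171), Eriksen→Lot D ($126), total $463.
VCG payment = (others' best without Varga) − (others' welfare with Varga) = 463 − 426 = $37.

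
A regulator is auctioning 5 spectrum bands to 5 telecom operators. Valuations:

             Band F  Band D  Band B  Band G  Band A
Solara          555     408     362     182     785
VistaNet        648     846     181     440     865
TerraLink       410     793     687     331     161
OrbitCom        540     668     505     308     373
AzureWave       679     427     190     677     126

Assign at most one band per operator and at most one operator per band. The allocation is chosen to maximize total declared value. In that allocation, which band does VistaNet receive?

Optimal: Solara→Band A ($785M), VistaNet→Band D ($846M), TerraLink→Band B ($687M), OrbitCom→Band F ($540M), AzureWave→Band G ($677M) — total 785+846+687+540+677 = $3535M.
Max-entry greedy (repeatedly take the single best remaining cell) gives $3024M, worse by 511.
Next-best assignment: Solara→Band A, VistaNet→Band F, TerraLink→Band B, OrbitCom→Band D, AzureWave→Band G = $3465M.
VistaNet's own top band is Band A ($865M), but forcing VistaNet→Band A and reassigning the rest optimally gives only $3452M — worse by 83.

VistaNet receives Band D.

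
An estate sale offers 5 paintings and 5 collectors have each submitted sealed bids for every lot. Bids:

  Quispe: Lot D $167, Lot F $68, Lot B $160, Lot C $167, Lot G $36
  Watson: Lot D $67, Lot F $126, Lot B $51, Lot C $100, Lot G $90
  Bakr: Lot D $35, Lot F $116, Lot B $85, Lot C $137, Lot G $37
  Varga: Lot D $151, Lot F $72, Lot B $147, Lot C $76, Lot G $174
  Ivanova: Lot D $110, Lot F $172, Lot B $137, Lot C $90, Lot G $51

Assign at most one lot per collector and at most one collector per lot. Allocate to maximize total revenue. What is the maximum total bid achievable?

Max total: $741

This is a one-to-one assignment (maximum-weight bipartite matching).
Optimal: Quispe→Lot D ($167), Watson→Lot F ($126), Bakr→Lot C ($137), Varga→Lot G ($174), Ivanova→Lot B ($137) — total 167+126+137+174+137 = $741.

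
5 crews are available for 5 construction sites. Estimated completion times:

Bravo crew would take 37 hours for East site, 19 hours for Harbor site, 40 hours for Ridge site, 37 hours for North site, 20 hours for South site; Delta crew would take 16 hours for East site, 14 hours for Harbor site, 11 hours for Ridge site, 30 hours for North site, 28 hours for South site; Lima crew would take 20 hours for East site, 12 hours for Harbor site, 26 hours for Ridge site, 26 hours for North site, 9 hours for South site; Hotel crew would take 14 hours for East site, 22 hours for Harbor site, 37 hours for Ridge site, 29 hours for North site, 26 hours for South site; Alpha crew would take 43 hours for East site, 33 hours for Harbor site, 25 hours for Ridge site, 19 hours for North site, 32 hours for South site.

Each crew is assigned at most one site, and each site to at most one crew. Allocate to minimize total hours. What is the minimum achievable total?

Min total: 72 hours

Treat this as an assignment problem: match each crew to one site.
Optimal: Bravo crew→Harbor site (19 hours), Delta crew→Ridge site (11 hours), Lima crew→South site (9 hours), Hotel crew→East site (14 hours), Alpha crew→North site (19 hours) — total 19+11+9+14+19 = 72 hours.
Column-greedy (each site in turn goes to its cheapest remaining crew) gives 76 hours, worse by 4.
Next-best assignment: Bravo crew→South site, Delta crew→Ridge site, Lima crew→Harbor site, Hotel crew→East site, Alpha crew→North site = 76 hours.
Swapping Alpha crew↔Hotel crew (Alpha crew→East site 43 hours, Hotel crew→North site 29 hours) adds 39.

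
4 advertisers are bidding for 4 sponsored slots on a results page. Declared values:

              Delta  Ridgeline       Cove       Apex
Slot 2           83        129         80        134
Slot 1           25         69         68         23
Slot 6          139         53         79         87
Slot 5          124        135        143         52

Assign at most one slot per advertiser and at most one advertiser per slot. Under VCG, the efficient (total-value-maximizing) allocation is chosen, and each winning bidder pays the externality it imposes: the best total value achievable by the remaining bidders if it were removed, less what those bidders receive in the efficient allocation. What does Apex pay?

Efficient allocation: Delta→Slot 6 ($139), Ridgeline→Slot 1 ($69), Cove→Slot 5 ($143), Apex→Slot 2 ($134); total welfare W = $485.
Apex receives Slot 2 at value $134, so the others get W − 134 = $351.
Without Apex: best allocation of the remaining 3 bidders over all 4 slots is Delta→Slot 6 ($139), Ridgeline→Slot 2 ($129), Cove→Slot 5 ($143), total $411.
VCG payment = (others' best without Apex) − (others' welfare with Apex) = 411 − 351 = $60.

Apex pays $60.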